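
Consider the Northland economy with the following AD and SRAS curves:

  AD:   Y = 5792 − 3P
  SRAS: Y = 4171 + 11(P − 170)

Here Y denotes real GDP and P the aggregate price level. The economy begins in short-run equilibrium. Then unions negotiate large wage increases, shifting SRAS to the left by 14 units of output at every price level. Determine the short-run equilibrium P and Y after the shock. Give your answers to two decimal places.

P = 250.36, Y = 5040.93

This is a negative supply shock: SRAS shifts left.
New SRAS: Y = 2287 + 11P.
Set AD = SRAS: 5792 − 3P = 2287 + 11P, so 3505 = 14P and P = 250.36.
Substituting into AD, Y = 5040.93.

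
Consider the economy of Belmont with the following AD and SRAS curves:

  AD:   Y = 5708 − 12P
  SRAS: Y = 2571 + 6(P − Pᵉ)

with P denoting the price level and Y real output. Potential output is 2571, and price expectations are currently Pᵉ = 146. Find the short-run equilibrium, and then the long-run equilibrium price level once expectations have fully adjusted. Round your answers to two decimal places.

Short run: P = 222.94, Y = 3032.67. Long run: P = 261.42.

Short run: with Pᵉ = 146, SRAS is Y = 1695 + 6P. Setting AD = SRAS gives 4013 = 18P, so P = 222.94 and Y = 5708 − 12P = 3032.67.
Output 3032.67 is above potential 2571, so over time expected prices rise and SRAS shifts left until Y returns to 2571.
Long run: Y = 2571 on the AD curve gives 2571 = 5708 − 12P, so P = 261.42.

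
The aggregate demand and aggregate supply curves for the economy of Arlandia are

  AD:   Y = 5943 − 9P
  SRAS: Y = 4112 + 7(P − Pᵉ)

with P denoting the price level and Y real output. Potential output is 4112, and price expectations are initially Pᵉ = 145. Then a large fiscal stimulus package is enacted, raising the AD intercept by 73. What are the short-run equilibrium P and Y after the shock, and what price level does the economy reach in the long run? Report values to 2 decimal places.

Short run: P = 182.44, Y = 4374.06. Long run: P = 211.56.

AD shifts right: new AD is Y = 6016 − 9P. With Pᵉ = 145, SRAS is Y = 3097 + 7P.
Short run: 6016 − 9P = 3097 + 7P gives 2919 = 16P, so P = 182.44 and Y = 6016 − 9P = 4374.06.
Y = 4374.06 is above potential 4112; expectations adjust and SRAS shifts left until Y = 4112.
Long run: on the new AD curve, 4112 = 6016 − 9P gives P = 211.56.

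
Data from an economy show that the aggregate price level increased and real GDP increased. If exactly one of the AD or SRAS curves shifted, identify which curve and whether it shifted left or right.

AD shifted right

P rose and Y rose. An AD shift moves P and Y in the same direction; an SRAS shift moves them in opposite directions.
Here P and Y moved in the same direction, so the AD curve shifted.
Since Y rose, AD shifted right.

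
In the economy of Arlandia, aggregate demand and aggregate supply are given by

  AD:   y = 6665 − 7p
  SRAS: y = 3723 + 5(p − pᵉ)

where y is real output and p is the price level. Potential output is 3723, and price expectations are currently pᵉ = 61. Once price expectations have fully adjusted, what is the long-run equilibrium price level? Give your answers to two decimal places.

Long-run p = 420.29

Short run: with pᵉ = 61, SRAS is y = 3418 + 5p. Setting AD = SRAS gives 3247 = 12p, so p = 270.58 and y = 6665 − 7p = 4770.92.
Output 4770.92 is above potential 3723, so over time expected prices rise and SRAS shifts left until y returns to 3723.
Long run: y = 3723 on the AD curve gives 3723 = 6665 − 7p, so p = 420.29.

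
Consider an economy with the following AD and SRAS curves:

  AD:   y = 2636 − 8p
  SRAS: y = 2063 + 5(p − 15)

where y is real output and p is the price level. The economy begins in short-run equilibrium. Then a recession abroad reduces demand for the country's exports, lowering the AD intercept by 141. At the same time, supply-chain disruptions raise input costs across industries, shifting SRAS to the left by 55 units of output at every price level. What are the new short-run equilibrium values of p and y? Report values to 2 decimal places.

p = 43.23, y = 2149.15

After both shocks: AD is y = 2495 − 8p and SRAS is y = 1933 + 5p.
Setting them equal: 562 = 13p, so p = 43.23.
Substituting into AD, y = 2149.15.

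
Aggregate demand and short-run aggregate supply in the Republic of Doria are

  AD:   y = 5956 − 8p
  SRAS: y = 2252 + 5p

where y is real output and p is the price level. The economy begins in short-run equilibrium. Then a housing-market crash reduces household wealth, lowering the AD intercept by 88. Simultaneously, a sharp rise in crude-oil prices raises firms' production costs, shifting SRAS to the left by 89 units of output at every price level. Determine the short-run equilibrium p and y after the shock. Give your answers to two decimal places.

After both shocks: AD is y = 5868 − 8p and SRAS is y = 2163 + 5p.
Setting them equal: 3705 = 13p, so p = 285.00.
Substituting into AD, y = 3588.00.

p = 285.00, y = 3588.00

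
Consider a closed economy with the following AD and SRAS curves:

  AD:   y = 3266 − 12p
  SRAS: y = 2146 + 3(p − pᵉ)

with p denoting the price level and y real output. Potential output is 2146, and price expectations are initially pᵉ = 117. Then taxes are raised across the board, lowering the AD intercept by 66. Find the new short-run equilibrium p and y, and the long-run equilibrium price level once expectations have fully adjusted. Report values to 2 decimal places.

AD shifts left: new AD is y = 3200 − 12p. With pᵉ = 117, SRAS is y = 1795 + 3p.
Short run: 3200 − 12p = 1795 + 3p gives 1405 = 15p, so p = 93.67 and y = 3200 − 12p = 2076.00.
y = 2076.00 is below potential 2146; expectations adjust and SRAS shifts right until y = 2146.
Long run: on the new AD curve, 2146 = 3200 − 12p gives p = 87.83.

Short run: p = 93.67, y = 2076.00. Long run: p = 87.83.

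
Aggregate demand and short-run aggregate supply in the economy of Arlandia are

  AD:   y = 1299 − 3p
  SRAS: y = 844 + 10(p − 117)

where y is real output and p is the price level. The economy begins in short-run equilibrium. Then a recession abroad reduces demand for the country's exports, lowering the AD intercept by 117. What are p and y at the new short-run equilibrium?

This is a negative demand shock: AD shifts left.
New AD: y = 1182 − 3p.
SRAS can be written y = 10p − 326.
Set AD = SRAS: 1182 − 3p = 10p − 326, so 1508 = 13p and p = 116.
y = 1182 − 3·116 = 834.

p = 116, y = 834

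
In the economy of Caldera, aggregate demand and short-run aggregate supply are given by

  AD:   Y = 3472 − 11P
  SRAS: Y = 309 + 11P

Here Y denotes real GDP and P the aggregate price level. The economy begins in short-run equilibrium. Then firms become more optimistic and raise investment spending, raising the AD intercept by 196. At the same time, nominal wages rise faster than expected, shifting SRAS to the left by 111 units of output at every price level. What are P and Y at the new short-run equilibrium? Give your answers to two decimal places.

P = 157.73, Y = 1933.00

After both shocks: AD is Y = 3668 − 11P and SRAS is Y = 198 + 11P.
Setting them equal: 3470 = 22P, so P = 157.73.
Substituting into AD, Y = 1933.00.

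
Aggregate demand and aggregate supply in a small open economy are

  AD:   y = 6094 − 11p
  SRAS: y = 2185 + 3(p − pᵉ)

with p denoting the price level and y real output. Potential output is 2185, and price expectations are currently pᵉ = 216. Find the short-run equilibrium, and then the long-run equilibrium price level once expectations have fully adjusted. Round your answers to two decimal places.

Short run: with pᵉ = 216, SRAS is y = 1537 + 3p. Setting AD = SRAS gives 4557 = 14p, so p = 325.50 and y = 6094 − 11p = 2513.50.
Output 2513.50 is above potential 2185, so over time expected prices rise and SRAS shifts left until y returns to 2185.
Long run: y = 2185 on the AD curve gives 2185 = 6094 − 11p, so p = 355.36.

Short run: p = 325.50, y = 2513.50. Long run: p = 355.36.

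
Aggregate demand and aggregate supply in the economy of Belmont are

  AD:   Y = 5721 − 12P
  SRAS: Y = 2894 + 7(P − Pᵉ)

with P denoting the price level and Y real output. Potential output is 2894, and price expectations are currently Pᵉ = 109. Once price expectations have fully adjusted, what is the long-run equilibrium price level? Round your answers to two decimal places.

Short run: with Pᵉ = 109, SRAS is Y = 2131 + 7P. Setting AD = SRAS gives 3590 = 19P, so P = 188.95 and Y = 5721 − 12P = 3453.63.
Output 3453.63 is above potential 2894, so over time expected prices rise and SRAS shifts left until Y returns to 2894.
Long run: Y = 2894 on the AD curve gives 2894 = 5721 − 12P, so P = 235.58.

Long-run P = 235.58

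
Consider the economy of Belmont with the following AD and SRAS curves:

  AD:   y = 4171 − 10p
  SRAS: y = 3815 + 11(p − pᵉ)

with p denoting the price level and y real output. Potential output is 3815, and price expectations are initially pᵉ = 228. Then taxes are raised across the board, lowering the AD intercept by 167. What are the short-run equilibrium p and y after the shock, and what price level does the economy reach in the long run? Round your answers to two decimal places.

AD shifts left: new AD is y = 4004 − 10p. With pᵉ = 228, SRAS is y = 1307 + 11p.
Short run: 4004 − 10p = 1307 + 11p gives 2697 = 21p, so p = 128.43 and y = 4004 − 10p = 2719.71.
y = 2719.71 is below potential 3815; expectations adjust and SRAS shifts right until y = 3815.
Long run: on the new AD curve, 3815 = 4004 − 10p gives p = 18.90.

Short run: p = 128.43, y = 2719.71. Long run: p = 18.90.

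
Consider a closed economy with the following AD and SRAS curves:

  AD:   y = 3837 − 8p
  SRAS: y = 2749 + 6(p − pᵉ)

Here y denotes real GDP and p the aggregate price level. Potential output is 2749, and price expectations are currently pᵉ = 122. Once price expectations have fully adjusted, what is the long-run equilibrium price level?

Short run: with pᵉ = 122, SRAS is y = 2017 + 6p. Setting AD = SRAS gives 1820 = 14p, so p = 130 and y = 3837 − 8·130 = 2797.
Output 2797 is above potential 2749, so over time expected prices rise and SRAS shifts left until y returns to 2749.
Long run: y = 2749 on the AD curve gives 2749 = 3837 − 8p, so p = 136.

Long-run p = 136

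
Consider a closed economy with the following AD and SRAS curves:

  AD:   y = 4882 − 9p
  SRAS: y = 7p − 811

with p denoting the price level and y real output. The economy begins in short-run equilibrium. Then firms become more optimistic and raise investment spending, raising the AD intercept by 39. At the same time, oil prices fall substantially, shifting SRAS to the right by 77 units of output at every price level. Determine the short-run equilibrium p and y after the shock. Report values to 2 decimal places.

After both shocks: AD is y = 4921 − 9p and SRAS is y = 7p − 734.
Setting them equal: 5655 = 16p, so p = 353.44.
Substituting into AD, y = 1740.06.

p = 353.44, y = 1740.06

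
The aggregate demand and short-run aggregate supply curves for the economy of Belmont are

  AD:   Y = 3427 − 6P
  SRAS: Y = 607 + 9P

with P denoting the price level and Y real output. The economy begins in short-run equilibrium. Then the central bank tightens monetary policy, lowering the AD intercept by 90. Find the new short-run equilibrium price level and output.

This is a negative demand shock: AD shifts left.
New AD: Y = 3337 − 6P.
Set AD = SRAS: 3337 − 6P = 607 + 9P, so 2730 = 15P and P = 182.
Y = 3337 − 6·182 = 2245.

P = 182, Y = 2245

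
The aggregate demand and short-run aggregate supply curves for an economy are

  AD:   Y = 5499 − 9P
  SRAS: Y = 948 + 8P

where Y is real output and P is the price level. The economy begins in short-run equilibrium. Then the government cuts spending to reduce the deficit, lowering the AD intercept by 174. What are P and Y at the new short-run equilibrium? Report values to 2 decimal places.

P = 257.47, Y = 3007.76

This is a negative demand shock: AD shifts left.
New AD: Y = 5325 − 9P.
Set AD = SRAS: 5325 − 9P = 948 + 8P, so 4377 = 17P and P = 257.47.
Substituting into AD, Y = 3007.76.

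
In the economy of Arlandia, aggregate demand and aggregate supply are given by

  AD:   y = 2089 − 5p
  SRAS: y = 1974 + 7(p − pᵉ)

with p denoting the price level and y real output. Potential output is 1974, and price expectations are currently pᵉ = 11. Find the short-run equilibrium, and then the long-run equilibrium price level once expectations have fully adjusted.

Short run: p = 16, y = 2009. Long run: p = 23.

Short run: with pᵉ = 11, SRAS is y = 1897 + 7p. Setting AD = SRAS gives 192 = 12p, so p = 16 and y = 2089 − 5·16 = 2009.
Output 2009 is above potential 1974, so over time expected prices rise and SRAS shifts left until y returns to 1974.
Long run: y = 1974 on the AD curve gives 1974 = 2089 − 5p, so p = 23.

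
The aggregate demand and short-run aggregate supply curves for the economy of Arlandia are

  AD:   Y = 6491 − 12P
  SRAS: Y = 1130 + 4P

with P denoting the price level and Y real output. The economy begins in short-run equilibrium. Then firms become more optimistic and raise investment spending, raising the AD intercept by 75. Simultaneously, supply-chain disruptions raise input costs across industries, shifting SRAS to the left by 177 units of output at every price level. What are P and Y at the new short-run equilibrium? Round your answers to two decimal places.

P = 350.81, Y = 2356.25

After both shocks: AD is Y = 6566 − 12P and SRAS is Y = 953 + 4P.
Setting them equal: 5613 = 16P, so P = 350.81.
Substituting into AD, Y = 2356.25.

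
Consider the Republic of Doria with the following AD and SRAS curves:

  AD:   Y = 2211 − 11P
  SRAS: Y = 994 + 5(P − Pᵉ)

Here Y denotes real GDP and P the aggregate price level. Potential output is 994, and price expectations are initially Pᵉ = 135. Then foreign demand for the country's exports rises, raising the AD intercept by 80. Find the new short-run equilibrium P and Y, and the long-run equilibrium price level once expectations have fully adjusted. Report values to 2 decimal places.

Short run: P = 123.25, Y = 935.25. Long run: P = 117.91.

AD shifts right: new AD is Y = 2291 − 11P. With Pᵉ = 135, SRAS is Y = 319 + 5P.
Short run: 2291 − 11P = 319 + 5P gives 1972 = 16P, so P = 123.25 and Y = 2291 − 11P = 935.25.
Y = 935.25 is below potential 994; expectations adjust and SRAS shifts right until Y = 994.
Long run: on the new AD curve, 994 = 2291 − 11P gives P = 117.91.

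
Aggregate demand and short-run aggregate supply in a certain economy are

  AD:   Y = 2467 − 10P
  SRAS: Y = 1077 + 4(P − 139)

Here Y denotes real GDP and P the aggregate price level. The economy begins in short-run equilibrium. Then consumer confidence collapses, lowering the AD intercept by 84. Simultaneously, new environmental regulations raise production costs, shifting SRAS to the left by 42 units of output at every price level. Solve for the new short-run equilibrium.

After both shocks: AD is Y = 2383 − 10P and SRAS is Y = 479 + 4P.
Setting them equal: 1904 = 14P, so P = 136.
Y = 2383 − 10·136 = 1023.

P = 136, Y = 1023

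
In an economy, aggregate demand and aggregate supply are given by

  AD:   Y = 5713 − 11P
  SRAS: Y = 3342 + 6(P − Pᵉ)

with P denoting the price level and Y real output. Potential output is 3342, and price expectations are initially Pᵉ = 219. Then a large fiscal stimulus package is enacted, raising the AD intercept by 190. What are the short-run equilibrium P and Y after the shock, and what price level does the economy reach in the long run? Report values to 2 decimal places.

Short run: P = 227.94, Y = 3395.65. Long run: P = 232.82.

AD shifts right: new AD is Y = 5903 − 11P. With Pᵉ = 219, SRAS is Y = 2028 + 6P.
Short run: 5903 − 11P = 2028 + 6P gives 3875 = 17P, so P = 227.94 and Y = 5903 − 11P = 3395.65.
Y = 3395.65 is above potential 3342; expectations adjust and SRAS shifts left until Y = 3342.
Long run: on the new AD curve, 3342 = 5903 − 11P gives P = 232.82.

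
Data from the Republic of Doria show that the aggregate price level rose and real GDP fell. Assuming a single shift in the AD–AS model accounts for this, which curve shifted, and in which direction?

P rose and Y fell. An AD shift moves P and Y in the same direction; an SRAS shift moves them in opposite directions.
Here P and Y moved in opposite directions, so the SRAS curve shifted.
Since Y fell, SRAS shifted left.

SRAS shifted left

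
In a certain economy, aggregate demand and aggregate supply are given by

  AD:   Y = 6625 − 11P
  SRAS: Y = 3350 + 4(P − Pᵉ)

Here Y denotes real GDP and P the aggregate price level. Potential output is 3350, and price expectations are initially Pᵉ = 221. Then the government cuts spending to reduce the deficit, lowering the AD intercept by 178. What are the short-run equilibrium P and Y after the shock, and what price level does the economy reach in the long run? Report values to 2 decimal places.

AD shifts left: new AD is Y = 6447 − 11P. With Pᵉ = 221, SRAS is Y = 2466 + 4P.
Short run: 6447 − 11P = 2466 + 4P gives 3981 = 15P, so P = 265.40 and Y = 6447 − 11P = 3527.60.
Y = 3527.60 is above potential 3350; expectations adjust and SRAS shifts left until Y = 3350.
Long run: on the new AD curve, 3350 = 6447 − 11P gives P = 281.55.

Short run: P = 265.40, Y = 3527.60. Long run: P = 281.55.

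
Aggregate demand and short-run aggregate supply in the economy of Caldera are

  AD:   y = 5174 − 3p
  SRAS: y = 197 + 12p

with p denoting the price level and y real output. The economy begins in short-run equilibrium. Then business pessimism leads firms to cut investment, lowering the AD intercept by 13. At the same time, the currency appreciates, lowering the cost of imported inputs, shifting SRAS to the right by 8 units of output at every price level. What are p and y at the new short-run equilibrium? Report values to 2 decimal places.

p = 330.40, y = 4169.80

After both shocks: AD is y = 5161 − 3p and SRAS is y = 205 + 12p.
Setting them equal: 4956 = 15p, so p = 330.40.
Substituting into AD, y = 4169.80.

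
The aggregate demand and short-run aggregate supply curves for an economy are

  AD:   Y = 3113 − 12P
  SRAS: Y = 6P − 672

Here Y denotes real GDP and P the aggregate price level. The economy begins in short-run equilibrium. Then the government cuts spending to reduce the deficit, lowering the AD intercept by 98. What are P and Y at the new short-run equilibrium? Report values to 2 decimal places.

This is a negative demand shock: AD shifts left.
New AD: Y = 3015 − 12P.
Set AD = SRAS: 3015 − 12P = 6P − 672, so 3687 = 18P and P = 204.83.
Substituting into AD, Y = 557.00.

P = 204.83, Y = 557.00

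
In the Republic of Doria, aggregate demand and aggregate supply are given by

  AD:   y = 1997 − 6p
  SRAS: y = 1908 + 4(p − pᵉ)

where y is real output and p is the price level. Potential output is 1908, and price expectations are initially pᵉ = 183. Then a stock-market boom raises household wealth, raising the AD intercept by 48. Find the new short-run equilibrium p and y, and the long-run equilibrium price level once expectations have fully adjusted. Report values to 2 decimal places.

Short run: p = 86.90, y = 1523.60. Long run: p = 22.83.

AD shifts right: new AD is y = 2045 − 6p. With pᵉ = 183, SRAS is y = 1176 + 4p.
Short run: 2045 − 6p = 1176 + 4p gives 869 = 10p, so p = 86.90 and y = 2045 − 6p = 1523.60.
y = 1523.60 is below potential 1908; expectations adjust and SRAS shifts right until y = 1908.
Long run: on the new AD curve, 1908 = 2045 − 6p gives p = 22.83.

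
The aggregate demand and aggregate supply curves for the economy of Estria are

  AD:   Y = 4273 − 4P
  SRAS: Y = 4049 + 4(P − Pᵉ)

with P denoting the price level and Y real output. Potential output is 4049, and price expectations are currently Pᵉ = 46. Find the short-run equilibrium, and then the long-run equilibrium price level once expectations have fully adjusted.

Short run: P = 51, Y = 4069. Long run: P = 56.

Short run: with Pᵉ = 46, SRAS is Y = 3865 + 4P. Setting AD = SRAS gives 408 = 8P, so P = 51 and Y = 4273 − 4·51 = 4069.
Output 4069 is above potential 4049, so over time expected prices rise and SRAS shifts left until Y returns to 4049.
Long run: Y = 4049 on the AD curve gives 4049 = 4273 − 4P, so P = 56.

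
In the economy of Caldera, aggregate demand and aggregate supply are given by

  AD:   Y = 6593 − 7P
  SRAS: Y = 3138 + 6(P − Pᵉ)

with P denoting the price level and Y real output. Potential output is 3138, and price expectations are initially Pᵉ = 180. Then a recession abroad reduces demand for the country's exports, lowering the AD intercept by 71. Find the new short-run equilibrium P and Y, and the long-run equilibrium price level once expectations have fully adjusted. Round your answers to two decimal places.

Short run: P = 343.38, Y = 4118.31. Long run: P = 483.43.

AD shifts left: new AD is Y = 6522 − 7P. With Pᵉ = 180, SRAS is Y = 2058 + 6P.
Short run: 6522 − 7P = 2058 + 6P gives 4464 = 13P, so P = 343.38 and Y = 6522 − 7P = 4118.31.
Y = 4118.31 is above potential 3138; expectations adjust and SRAS shifts left until Y = 3138.
Long run: on the new AD curve, 3138 = 6522 − 7P gives P = 483.43.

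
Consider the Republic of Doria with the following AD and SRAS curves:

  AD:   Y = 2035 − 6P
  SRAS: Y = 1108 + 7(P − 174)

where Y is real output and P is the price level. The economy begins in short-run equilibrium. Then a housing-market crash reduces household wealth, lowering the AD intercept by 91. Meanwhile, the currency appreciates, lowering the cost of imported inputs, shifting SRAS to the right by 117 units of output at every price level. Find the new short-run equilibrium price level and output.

P = 149, Y = 1050

After both shocks: AD is Y = 1944 − 6P and SRAS is Y = 7 + 7P.
Setting them equal: 1937 = 13P, so P = 149.
Y = 1944 − 6·149 = 1050.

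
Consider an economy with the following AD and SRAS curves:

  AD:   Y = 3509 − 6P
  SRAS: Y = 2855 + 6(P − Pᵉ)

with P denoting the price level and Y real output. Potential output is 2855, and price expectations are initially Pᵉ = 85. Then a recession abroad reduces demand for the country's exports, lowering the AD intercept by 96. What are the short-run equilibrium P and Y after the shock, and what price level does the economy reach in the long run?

AD shifts left: new AD is Y = 3413 − 6P. With Pᵉ = 85, SRAS is Y = 2345 + 6P.
Short run: 3413 − 6P = 2345 + 6P gives 1068 = 12P, so P = 89 and Y = 3413 − 6·89 = 2879.
Y = 2879 is above potential 2855; expectations adjust and SRAS shifts left until Y = 2855.
Long run: on the new AD curve, 2855 = 3413 − 6P gives P = 93.

Short run: P = 89, Y = 2879. Long run: P = 93.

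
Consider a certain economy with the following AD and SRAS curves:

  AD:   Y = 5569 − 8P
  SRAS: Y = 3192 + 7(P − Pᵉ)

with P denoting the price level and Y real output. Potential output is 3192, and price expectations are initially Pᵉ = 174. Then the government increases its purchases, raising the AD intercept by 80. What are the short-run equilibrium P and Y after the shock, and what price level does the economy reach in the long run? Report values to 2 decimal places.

Short run: P = 245.00, Y = 3689.00. Long run: P = 307.13.

AD shifts right: new AD is Y = 5649 − 8P. With Pᵉ = 174, SRAS is Y = 1974 + 7P.
Short run: 5649 − 8P = 1974 + 7P gives 3675 = 15P, so P = 245.00 and Y = 5649 − 8P = 3689.00.
Y = 3689.00 is above potential 3192; expectations adjust and SRAS shifts left until Y = 3192.
Long run: on the new AD curve, 3192 = 5649 − 8P gives P = 307.13.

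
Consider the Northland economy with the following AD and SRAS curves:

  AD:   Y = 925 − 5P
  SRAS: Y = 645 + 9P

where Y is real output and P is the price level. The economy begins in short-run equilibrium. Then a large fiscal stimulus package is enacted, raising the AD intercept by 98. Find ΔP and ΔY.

This is a positive demand shock: AD shifts right.
New AD: Y = 1023 − 5P.
Set AD = SRAS: 1023 − 5P = 645 + 9P, so 378 = 14P and P = 27.
Y = 1023 − 5·27 = 888.
Initially P = 20, Y = 825, so ΔP = +7 and ΔY = +63.

ΔP = +7, ΔY = +63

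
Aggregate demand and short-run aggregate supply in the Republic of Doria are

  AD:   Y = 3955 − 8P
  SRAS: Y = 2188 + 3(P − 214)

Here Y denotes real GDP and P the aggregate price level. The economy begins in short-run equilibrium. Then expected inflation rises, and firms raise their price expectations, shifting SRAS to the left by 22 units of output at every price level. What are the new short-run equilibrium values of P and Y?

P = 221, Y = 2187

This is a negative supply shock: SRAS shifts left.
New SRAS: Y = 1524 + 3P.
Set AD = SRAS: 3955 − 8P = 1524 + 3P, so 2431 = 11P and P = 221.
Y = 3955 − 8·221 = 2187.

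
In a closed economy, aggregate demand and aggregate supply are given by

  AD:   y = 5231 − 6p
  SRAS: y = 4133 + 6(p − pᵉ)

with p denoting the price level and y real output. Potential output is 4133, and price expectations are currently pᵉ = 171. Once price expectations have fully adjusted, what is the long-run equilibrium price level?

Short run: with pᵉ = 171, SRAS is y = 3107 + 6p. Setting AD = SRAS gives 2124 = 12p, so p = 177 and y = 5231 − 6·177 = 4169.
Output 4169 is above potential 4133, so over time expected prices rise and SRAS shifts left until y returns to 4133.
Long run: y = 4133 on the AD curve gives 4133 = 5231 − 6p, so p = 183.

Long-run p = 183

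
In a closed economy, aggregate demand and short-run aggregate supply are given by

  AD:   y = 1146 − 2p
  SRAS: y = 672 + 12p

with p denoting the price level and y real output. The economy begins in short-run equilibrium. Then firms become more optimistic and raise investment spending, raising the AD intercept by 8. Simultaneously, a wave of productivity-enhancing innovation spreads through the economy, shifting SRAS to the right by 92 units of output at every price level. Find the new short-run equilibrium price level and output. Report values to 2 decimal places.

After both shocks: AD is y = 1154 − 2p and SRAS is y = 764 + 12p.
Setting them equal: 390 = 14p, so p = 27.86.
Substituting into AD, y = 1098.29.

p = 27.86, y = 1098.29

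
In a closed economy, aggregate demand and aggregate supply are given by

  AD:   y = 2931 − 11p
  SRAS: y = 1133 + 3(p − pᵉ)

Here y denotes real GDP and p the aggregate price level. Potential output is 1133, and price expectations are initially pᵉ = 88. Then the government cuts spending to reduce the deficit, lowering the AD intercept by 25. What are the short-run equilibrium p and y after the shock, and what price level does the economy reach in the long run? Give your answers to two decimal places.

Short run: p = 145.50, y = 1305.50. Long run: p = 161.18.

AD shifts left: new AD is y = 2906 − 11p. With pᵉ = 88, SRAS is y = 869 + 3p.
Short run: 2906 − 11p = 869 + 3p gives 2037 = 14p, so p = 145.50 and y = 2906 − 11p = 1305.50.
y = 1305.50 is above potential 1133; expectations adjust and SRAS shifts left until y = 1133.
Long run: on the new AD curve, 1133 = 2906 − 11p gives p = 161.18.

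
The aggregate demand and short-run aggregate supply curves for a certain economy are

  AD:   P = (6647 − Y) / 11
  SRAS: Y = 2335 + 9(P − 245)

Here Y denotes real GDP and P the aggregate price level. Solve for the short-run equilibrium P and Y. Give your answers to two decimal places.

P = 325.85, Y = 3062.65

Write SRAS as Y = 2335 + 9P − 2205 = 130 + 9P.
Rearrange AD to Y = 6647 − 11P.
Set AD = SRAS: 6647 − 11P = 130 + 9P, so 6517 = 20P and P = 325.85.
Substituting into AD, Y = 6647 − 11P = 3062.65.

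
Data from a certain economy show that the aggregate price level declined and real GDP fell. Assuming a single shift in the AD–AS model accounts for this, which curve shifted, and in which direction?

P fell and Y fell. An AD shift moves P and Y in the same direction; an SRAS shift moves them in opposite directions.
Here P and Y moved in the same direction, so the AD curve shifted.
Since Y fell, AD shifted left.

AD shifted left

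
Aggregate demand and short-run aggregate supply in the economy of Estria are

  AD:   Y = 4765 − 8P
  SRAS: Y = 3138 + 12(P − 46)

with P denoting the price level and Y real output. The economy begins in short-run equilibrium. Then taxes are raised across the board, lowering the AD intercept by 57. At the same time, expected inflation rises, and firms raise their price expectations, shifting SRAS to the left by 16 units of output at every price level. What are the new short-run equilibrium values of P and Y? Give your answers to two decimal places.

P = 106.90, Y = 3852.80

After both shocks: AD is Y = 4708 − 8P and SRAS is Y = 2570 + 12P.
Setting them equal: 2138 = 20P, so P = 106.90.
Substituting into AD, Y = 3852.80.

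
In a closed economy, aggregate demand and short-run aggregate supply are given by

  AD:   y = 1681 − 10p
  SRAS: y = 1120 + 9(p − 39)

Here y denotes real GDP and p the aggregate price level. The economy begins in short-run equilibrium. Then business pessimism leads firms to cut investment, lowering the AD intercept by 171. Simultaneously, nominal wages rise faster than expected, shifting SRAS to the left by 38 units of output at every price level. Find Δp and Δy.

Δp = -7, Δy = -101

After both shocks: AD is y = 1510 − 10p and SRAS is y = 731 + 9p.
Setting them equal: 779 = 19p, so p = 41.
y = 1510 − 10·41 = 1100.
Initially p = 48, y = 1201, so Δp = -7 and Δy = -101.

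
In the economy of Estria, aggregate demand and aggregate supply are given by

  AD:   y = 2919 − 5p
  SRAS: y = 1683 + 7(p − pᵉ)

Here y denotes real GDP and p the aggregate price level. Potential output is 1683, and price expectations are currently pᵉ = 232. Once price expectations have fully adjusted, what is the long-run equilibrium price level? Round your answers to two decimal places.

Short run: with pᵉ = 232, SRAS is y = 59 + 7p. Setting AD = SRAS gives 2860 = 12p, so p = 238.33 and y = 2919 − 5p = 1727.33.
Output 1727.33 is above potential 1683, so over time expected prices rise and SRAS shifts left until y returns to 1683.
Long run: y = 1683 on the AD curve gives 1683 = 2919 − 5p, so p = 247.20.

Long-run p = 247.20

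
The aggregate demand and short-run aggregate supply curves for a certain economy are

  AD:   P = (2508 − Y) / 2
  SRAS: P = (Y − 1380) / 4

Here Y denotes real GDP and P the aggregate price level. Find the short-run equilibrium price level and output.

P = 188, Y = 2132

Rearrange AD to Y = 2508 − 2P.
Rearrange SRAS to Y = 1380 + 4P.
Set AD = SRAS: 2508 − 2P = 1380 + 4P, so 1128 = 6P and P = 188.
Then Y = 2508 − 2·188 = 2132.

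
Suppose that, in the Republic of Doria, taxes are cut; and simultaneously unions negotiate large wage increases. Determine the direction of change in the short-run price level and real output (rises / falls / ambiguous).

Price level: rises; output: ambiguous

The first event is a positive demand shock: AD shifts right, which by itself pushes P up and Y up.
The second is an adverse supply shock: SRAS shifts left, which by itself pushes P up and Y down.
Both shocks push P up, so P rises. The two shocks push Y in opposite directions, so the effect on Y is ambiguous.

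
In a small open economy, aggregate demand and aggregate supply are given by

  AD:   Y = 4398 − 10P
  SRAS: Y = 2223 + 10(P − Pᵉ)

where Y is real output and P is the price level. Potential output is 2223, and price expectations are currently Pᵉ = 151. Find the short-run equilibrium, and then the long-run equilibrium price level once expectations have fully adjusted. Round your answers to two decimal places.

Short run: P = 184.25, Y = 2555.50. Long run: P = 217.50.

Short run: with Pᵉ = 151, SRAS is Y = 713 + 10P. Setting AD = SRAS gives 3685 = 20P, so P = 184.25 and Y = 4398 − 10P = 2555.50.
Output 2555.50 is above potential 2223, so over time expected prices rise and SRAS shifts left until Y returns to 2223.
Long run: Y = 2223 on the AD curve gives 2223 = 4398 − 10P, so P = 217.50.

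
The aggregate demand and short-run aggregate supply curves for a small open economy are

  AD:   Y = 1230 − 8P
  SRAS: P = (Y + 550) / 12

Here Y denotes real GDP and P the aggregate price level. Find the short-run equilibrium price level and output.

P = 89, Y = 518

Rearrange SRAS to Y = 12P − 550.
Set AD = SRAS: 1230 − 8P = 12P − 550, so 1780 = 20P and P = 89.
Then Y = 1230 − 8·89 = 518.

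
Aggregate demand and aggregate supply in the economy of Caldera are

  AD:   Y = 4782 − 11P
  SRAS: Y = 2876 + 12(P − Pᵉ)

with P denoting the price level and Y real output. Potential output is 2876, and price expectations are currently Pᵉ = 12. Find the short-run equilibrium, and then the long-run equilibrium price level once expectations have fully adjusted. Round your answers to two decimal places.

Short run: P = 89.13, Y = 3801.57. Long run: P = 173.27.

Short run: with Pᵉ = 12, SRAS is Y = 2732 + 12P. Setting AD = SRAS gives 2050 = 23P, so P = 89.13 and Y = 4782 − 11P = 3801.57.
Output 3801.57 is above potential 2876, so over time expected prices rise and SRAS shifts left until Y returns to 2876.
Long run: Y = 2876 on the AD curve gives 2876 = 4782 − 11P, so P = 173.27.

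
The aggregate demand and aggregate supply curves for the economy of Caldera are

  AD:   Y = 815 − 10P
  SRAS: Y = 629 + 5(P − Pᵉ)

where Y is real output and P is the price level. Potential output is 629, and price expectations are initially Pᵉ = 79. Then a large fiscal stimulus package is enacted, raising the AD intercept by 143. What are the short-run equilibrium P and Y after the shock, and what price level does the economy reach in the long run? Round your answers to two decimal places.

AD shifts right: new AD is Y = 958 − 10P. With Pᵉ = 79, SRAS is Y = 234 + 5P.
Short run: 958 − 10P = 234 + 5P gives 724 = 15P, so P = 48.27 and Y = 958 − 10P = 475.33.
Y = 475.33 is below potential 629; expectations adjust and SRAS shifts right until Y = 629.
Long run: on the new AD curve, 629 = 958 − 10P gives P = 32.90.

Short run: P = 48.27, Y = 475.33. Long run: P = 32.90.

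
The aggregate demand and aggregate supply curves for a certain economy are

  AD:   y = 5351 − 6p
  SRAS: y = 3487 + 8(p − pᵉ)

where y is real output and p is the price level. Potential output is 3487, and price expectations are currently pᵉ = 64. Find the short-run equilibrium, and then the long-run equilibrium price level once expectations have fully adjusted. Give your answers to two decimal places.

Short run: with pᵉ = 64, SRAS is y = 2975 + 8p. Setting AD = SRAS gives 2376 = 14p, so p = 169.71 and y = 5351 − 6p = 4332.71.
Output 4332.71 is above potential 3487, so over time expected prices rise and SRAS shifts left until y returns to 3487.
Long run: y = 3487 on the AD curve gives 3487 = 5351 − 6p, so p = 310.67.

Short run: p = 169.71, y = 4332.71. Long run: p = 310.67.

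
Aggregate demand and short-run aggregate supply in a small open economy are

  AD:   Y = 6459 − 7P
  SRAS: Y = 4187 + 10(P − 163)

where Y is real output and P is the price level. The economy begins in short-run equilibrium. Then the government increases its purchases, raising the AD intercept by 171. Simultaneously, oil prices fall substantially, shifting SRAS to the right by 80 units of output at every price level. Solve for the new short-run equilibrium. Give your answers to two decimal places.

P = 234.88, Y = 4985.82

After both shocks: AD is Y = 6630 − 7P and SRAS is Y = 2637 + 10P.
Setting them equal: 3993 = 17P, so P = 234.88.
Substituting into AD, Y = 4985.82.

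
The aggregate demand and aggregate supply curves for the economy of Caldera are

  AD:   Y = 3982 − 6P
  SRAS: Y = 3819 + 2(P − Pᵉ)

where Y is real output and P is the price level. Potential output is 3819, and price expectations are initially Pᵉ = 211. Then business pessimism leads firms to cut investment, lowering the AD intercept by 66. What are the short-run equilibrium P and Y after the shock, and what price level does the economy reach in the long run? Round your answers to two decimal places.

Short run: P = 64.88, Y = 3526.75. Long run: P = 16.17.

AD shifts left: new AD is Y = 3916 − 6P. With Pᵉ = 211, SRAS is Y = 3397 + 2P.
Short run: 3916 − 6P = 3397 + 2P gives 519 = 8P, so P = 64.88 and Y = 3916 − 6P = 3526.75.
Y = 3526.75 is below potential 3819; expectations adjust and SRAS shifts right until Y = 3819.
Long run: on the new AD curve, 3819 = 3916 − 6P gives P = 16.17.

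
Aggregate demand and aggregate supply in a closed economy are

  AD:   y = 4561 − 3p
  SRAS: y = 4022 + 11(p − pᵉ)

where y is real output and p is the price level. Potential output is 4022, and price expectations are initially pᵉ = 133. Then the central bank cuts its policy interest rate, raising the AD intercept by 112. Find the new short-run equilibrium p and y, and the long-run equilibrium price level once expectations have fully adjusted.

Short run: p = 151, y = 4220. Long run: p = 217.

AD shifts right: new AD is y = 4673 − 3p. With pᵉ = 133, SRAS is y = 2559 + 11p.
Short run: 4673 − 3p = 2559 + 11p gives 2114 = 14p, so p = 151 and y = 4673 − 3·151 = 4220.
y = 4220 is above potential 4022; expectations adjust and SRAS shifts left until y = 4022.
Long run: on the new AD curve, 4022 = 4673 − 3p gives p = 217.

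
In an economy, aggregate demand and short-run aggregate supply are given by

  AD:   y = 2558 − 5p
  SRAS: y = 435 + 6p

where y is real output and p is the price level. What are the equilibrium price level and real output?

Set AD = SRAS: 2558 − 5p = 435 + 6p, so 2123 = 11p and p = 193.
Then y = 2558 − 5·193 = 1593.

p = 193, y = 1593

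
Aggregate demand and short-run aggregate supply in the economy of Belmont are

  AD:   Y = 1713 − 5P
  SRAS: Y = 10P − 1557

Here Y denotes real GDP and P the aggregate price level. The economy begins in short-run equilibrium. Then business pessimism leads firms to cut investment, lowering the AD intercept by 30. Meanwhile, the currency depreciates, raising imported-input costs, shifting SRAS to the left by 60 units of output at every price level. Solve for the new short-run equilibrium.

P = 220, Y = 583

After both shocks: AD is Y = 1683 − 5P and SRAS is Y = 10P − 1617.
Setting them equal: 3300 = 15P, so P = 220.
Y = 1683 − 5·220 = 583.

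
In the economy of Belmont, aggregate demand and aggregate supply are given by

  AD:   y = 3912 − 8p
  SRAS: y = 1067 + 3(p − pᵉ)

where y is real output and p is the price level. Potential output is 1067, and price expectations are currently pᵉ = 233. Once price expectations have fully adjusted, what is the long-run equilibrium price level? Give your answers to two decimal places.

Long-run p = 355.63

Short run: with pᵉ = 233, SRAS is y = 368 + 3p. Setting AD = SRAS gives 3544 = 11p, so p = 322.18 and y = 3912 − 8p = 1334.55.
Output 1334.55 is above potential 1067, so over time expected prices rise and SRAS shifts left until y returns to 1067.
Long run: y = 1067 on the AD curve gives 1067 = 3912 − 8p, so p = 355.63.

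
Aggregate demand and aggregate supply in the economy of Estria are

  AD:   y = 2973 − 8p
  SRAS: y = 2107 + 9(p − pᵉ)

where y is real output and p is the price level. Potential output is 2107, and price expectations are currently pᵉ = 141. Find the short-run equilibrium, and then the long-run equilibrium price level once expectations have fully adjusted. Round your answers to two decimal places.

Short run: p = 125.59, y = 1968.29. Long run: p = 108.25.

Short run: with pᵉ = 141, SRAS is y = 838 + 9p. Setting AD = SRAS gives 2135 = 17p, so p = 125.59 and y = 2973 − 8p = 1968.29.
Output 1968.29 is below potential 2107, so over time expected prices fall and SRAS shifts right until y returns to 2107.
Long run: y = 2107 on the AD curve gives 2107 = 2973 − 8p, so p = 108.25.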